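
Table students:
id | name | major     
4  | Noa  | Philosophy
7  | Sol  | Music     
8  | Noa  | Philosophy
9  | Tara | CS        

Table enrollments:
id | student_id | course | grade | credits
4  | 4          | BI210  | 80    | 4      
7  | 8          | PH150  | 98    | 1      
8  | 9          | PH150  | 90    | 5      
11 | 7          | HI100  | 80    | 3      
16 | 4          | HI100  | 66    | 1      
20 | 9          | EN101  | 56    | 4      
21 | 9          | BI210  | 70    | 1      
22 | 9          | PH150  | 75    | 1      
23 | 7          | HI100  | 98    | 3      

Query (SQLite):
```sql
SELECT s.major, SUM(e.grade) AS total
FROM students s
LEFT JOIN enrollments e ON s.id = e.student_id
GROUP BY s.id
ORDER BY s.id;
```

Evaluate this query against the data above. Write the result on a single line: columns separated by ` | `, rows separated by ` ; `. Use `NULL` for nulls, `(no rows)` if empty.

Philosophy | 146 ; Music | 178 ; Philosophy | 98 ; CS | 291

LEFT JOIN keeps every students row; unmatched ones get NULL for enrollments columns.
Group by students.id and compute SUM(e.grade). SUM over an all-NULL group is NULL.
  4: ids {4, 16} → SUM(e.grade)=146
  7: ids {11, 23} → SUM(e.grade)=178
  8: ids {7} → SUM(e.grade)=98
  9: ids {8, 20, 21, 22} → SUM(e.grade)=291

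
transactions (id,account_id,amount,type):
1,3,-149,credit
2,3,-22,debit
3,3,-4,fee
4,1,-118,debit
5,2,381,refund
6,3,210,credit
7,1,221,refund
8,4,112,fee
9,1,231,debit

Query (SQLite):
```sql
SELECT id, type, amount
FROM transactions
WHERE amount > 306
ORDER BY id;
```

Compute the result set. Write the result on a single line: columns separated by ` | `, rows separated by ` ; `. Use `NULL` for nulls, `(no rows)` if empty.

5 | refund | 381

amount > 306: ids {5}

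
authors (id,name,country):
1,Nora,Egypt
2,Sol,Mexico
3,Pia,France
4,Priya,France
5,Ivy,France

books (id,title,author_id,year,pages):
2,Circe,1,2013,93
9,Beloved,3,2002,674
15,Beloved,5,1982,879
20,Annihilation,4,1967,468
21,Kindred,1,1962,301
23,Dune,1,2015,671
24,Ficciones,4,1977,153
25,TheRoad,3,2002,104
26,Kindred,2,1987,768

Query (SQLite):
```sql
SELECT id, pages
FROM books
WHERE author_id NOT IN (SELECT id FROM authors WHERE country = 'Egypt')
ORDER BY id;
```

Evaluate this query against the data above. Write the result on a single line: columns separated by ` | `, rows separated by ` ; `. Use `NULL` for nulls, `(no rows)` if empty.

9 | 674 ; 15 | 879 ; 20 | 468 ; 24 | 153 ; 25 | 104 ; 26 | 768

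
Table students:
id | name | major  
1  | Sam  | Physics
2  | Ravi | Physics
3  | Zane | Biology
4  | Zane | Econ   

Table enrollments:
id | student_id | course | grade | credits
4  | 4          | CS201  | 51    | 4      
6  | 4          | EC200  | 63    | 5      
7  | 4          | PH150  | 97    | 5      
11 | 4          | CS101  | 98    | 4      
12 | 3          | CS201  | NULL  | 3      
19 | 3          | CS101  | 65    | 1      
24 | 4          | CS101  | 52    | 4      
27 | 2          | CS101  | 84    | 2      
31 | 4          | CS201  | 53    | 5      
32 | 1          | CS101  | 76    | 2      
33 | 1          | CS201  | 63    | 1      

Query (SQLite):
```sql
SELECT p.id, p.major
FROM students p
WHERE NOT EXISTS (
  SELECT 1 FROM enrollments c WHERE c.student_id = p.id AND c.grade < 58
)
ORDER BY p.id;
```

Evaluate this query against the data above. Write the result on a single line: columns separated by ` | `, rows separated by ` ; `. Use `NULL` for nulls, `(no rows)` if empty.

For each students row, check whether any enrollments with matching student_id has grade < 58.
Keep rows where that is false.

1 | Physics ; 2 | Physics ; 3 | Biology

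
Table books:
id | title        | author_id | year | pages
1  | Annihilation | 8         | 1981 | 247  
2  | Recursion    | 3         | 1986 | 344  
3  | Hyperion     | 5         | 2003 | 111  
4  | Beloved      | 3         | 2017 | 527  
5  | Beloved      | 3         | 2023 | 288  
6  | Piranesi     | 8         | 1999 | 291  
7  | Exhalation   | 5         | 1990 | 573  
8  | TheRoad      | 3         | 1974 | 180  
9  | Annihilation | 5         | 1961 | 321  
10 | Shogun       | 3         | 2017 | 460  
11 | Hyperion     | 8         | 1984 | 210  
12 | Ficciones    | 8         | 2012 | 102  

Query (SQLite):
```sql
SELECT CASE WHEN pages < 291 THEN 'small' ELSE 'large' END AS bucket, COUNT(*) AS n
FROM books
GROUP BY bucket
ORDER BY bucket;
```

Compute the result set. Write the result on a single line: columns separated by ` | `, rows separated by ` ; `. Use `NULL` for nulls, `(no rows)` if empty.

Bucket rows by pages < 291 → 'small' else 'large'; count each bucket.

large | 6 ; small | 6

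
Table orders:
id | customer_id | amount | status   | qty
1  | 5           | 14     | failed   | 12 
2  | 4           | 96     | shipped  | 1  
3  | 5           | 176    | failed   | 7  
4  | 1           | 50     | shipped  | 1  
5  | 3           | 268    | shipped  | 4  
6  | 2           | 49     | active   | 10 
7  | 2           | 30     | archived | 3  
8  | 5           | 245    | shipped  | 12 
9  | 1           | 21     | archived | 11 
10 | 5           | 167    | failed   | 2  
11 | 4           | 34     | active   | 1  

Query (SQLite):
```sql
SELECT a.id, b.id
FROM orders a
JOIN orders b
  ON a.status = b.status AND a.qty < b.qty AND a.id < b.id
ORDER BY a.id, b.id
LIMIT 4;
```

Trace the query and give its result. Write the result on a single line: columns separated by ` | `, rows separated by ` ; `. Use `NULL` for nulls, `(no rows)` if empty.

Pairs (a,b) with same status, a.qty < b.qty, a.id < b.id.
status groups: active:{6,11} archived:{7,9} failed:{1,3,10} shipped:{2,4,5,8}
Ordered by (a.id, b.id); first 4.

2 | 5 ; 2 | 8 ; 4 | 5 ; 4 | 8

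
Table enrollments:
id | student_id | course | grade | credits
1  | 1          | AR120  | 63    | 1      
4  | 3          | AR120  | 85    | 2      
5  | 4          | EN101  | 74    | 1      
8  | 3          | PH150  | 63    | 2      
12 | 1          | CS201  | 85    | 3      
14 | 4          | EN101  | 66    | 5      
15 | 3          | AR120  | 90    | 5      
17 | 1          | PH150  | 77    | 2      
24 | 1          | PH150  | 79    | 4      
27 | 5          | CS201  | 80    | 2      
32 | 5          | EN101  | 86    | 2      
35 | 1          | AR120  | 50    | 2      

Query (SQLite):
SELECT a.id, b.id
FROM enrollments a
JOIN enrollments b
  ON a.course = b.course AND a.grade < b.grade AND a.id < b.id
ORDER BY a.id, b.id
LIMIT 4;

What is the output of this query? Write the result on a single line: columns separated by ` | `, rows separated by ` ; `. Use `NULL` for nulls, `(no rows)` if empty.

1 | 4 ; 1 | 15 ; 4 | 15 ; 5 | 32

Pairs (a,b) with same course, a.grade < b.grade, a.id < b.id.
course groups: AR120:{1,4,15,35} CS201:{12,27} EN101:{5,14,32} PH150:{8,17,24}
Ordered by (a.id, b.id); first 4.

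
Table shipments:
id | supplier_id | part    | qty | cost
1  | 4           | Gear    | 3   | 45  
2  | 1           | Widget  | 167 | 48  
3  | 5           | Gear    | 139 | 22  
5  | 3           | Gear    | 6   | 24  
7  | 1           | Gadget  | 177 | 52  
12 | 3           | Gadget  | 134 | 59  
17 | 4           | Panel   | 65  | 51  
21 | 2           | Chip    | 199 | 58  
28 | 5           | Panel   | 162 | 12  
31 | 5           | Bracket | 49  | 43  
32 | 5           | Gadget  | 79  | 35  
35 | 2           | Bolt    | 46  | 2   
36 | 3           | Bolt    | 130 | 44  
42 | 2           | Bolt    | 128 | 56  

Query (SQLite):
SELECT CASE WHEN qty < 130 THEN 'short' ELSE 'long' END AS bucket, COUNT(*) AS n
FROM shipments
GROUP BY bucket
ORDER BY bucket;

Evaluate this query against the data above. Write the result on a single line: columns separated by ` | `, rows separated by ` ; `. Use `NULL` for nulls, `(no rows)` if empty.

long | 7 ; short | 7

Bucket rows by qty < 130 → 'short' else 'long'; count each bucket.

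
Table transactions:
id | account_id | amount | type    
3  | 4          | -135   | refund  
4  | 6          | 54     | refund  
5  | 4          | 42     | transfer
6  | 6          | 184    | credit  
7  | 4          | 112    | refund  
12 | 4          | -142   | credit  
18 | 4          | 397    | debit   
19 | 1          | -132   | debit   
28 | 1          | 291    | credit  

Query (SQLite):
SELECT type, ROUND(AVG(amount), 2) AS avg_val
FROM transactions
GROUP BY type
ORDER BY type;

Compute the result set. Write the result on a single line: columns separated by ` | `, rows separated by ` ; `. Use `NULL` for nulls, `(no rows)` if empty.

Partition transactions by type; compute ROUND(AVG(amount), 2) within each group.
  credit: ids {6, 12, 28} → ROUND(AVG(amount), 2)=111
  debit: ids {18, 19} → ROUND(AVG(amount), 2)=132.5
  refund: ids {3, 4, 7} → ROUND(AVG(amount), 2)=10.33
  transfer: ids {5} → ROUND(AVG(amount), 2)=42

credit | 111 ; debit | 132.5 ; refund | 10.33 ; transfer | 42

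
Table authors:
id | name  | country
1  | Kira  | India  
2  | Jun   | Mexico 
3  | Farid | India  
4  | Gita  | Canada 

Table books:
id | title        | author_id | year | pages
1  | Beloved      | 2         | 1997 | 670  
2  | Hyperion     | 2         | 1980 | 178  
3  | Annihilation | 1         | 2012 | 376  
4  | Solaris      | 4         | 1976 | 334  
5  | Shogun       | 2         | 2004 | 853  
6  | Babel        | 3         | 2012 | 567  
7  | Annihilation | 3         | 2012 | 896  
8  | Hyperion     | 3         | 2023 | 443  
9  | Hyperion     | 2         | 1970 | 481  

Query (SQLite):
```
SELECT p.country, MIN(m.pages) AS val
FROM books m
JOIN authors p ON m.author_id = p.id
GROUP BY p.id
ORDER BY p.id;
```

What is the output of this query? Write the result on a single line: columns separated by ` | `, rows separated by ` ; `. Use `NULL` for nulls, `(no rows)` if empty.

India | 376 ; Mexico | 178 ; India | 443 ; Canada | 334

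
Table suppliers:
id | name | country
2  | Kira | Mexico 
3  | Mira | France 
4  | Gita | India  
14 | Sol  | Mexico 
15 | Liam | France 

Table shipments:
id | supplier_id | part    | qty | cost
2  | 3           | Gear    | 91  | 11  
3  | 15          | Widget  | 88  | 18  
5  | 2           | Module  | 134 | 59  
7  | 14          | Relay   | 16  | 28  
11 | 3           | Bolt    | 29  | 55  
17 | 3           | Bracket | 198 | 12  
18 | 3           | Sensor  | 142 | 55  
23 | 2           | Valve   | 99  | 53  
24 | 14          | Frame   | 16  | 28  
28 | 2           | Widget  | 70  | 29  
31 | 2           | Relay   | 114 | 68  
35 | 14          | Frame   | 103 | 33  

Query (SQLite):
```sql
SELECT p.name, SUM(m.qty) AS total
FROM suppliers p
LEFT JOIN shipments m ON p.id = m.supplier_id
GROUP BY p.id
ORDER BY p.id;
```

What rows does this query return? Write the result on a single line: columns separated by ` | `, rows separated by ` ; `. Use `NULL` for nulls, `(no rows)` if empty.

Kira | 417 ; Mira | 460 ; Gita | NULL ; Sol | 135 ; Liam | 88

LEFT JOIN keeps every suppliers row; unmatched ones get NULL for shipments columns.
Group by suppliers.id and compute SUM(m.qty). SUM over an all-NULL group is NULL.
  2: ids {5, 23, 28, 31} → SUM(m.qty)=417
  3: ids {2, 11, 17, 18} → SUM(m.qty)=460
  4: ids {—} → SUM(m.qty)=NULL
  14: ids {7, 24, 35} → SUM(m.qty)=135
  15: ids {3} → SUM(m.qty)=88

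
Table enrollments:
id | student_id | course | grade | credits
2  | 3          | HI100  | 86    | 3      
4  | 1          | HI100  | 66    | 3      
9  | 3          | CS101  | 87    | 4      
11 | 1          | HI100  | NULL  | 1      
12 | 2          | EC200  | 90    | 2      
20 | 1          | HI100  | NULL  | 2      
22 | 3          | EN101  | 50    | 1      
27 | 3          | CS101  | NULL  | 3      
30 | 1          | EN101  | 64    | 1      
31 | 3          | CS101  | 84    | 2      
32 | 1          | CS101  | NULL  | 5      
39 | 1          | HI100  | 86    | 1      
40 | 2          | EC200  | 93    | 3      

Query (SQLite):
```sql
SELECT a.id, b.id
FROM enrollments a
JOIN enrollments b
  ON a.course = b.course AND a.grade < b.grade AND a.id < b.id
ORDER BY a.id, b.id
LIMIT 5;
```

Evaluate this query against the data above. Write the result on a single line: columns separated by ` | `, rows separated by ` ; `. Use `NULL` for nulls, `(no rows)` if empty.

4 | 39 ; 12 | 40 ; 22 | 30

Pairs (a,b) with same course, a.grade < b.grade, a.id < b.id.
course groups: CS101:{9,27,31,32} EC200:{12,40} EN101:{22,30} HI100:{2,4,11,20,39}
Ordered by (a.id, b.id); first 5.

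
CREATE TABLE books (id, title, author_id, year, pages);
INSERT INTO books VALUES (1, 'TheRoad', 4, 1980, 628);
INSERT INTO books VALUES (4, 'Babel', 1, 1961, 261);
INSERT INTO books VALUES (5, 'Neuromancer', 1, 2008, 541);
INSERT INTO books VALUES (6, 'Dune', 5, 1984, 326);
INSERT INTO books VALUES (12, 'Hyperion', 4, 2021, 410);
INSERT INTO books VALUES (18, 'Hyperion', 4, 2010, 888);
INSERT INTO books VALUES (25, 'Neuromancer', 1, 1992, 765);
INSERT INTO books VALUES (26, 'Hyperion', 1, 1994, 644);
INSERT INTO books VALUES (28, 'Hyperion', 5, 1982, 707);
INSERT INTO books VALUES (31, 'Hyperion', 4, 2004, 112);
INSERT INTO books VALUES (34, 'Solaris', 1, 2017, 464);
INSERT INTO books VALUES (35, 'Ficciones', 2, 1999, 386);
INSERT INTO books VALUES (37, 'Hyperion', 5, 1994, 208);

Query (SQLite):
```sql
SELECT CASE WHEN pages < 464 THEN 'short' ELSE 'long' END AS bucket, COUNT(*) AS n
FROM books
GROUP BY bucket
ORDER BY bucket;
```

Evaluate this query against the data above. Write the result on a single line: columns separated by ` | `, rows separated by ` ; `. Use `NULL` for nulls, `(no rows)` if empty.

long | 7 ; short | 6

Bucket rows by pages < 464 → 'short' else 'long'; count each bucket.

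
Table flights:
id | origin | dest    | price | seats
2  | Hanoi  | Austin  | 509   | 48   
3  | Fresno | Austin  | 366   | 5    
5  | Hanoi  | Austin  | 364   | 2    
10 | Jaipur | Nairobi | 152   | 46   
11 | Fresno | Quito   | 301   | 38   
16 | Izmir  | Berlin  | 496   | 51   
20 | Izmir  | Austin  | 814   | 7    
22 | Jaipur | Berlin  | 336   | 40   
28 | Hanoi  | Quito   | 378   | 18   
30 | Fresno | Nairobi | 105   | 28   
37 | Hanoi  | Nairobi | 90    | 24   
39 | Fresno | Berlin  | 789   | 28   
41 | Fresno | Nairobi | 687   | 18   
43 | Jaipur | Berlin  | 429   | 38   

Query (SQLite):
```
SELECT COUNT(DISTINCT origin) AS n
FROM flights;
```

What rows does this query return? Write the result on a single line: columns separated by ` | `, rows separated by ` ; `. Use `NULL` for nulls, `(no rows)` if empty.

Count distinct non-NULL origin values.

4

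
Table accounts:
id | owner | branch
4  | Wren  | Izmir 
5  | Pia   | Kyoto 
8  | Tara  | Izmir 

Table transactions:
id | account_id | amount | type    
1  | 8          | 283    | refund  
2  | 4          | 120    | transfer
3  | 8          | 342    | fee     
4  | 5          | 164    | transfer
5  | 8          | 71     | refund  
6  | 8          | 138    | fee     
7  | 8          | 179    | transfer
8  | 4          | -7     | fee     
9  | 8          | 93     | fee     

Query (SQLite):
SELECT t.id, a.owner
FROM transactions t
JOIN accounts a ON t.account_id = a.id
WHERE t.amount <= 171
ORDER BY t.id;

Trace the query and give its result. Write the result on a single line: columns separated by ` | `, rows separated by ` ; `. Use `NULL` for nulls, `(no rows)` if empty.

2 | Wren ; 4 | Pia ; 5 | Tara ; 6 | Tara ; 8 | Wren ; 9 | Tara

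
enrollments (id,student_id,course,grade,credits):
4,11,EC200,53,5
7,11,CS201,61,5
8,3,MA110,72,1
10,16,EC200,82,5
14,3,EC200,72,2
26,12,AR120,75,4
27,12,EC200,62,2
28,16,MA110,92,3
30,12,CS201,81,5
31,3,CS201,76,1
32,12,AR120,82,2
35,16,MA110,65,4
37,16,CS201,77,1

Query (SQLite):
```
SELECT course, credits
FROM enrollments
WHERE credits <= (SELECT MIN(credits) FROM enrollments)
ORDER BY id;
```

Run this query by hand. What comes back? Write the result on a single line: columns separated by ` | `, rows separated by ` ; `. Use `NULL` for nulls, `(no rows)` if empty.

MA110 | 1 ; CS201 | 1 ; CS201 | 1

Scalar subquery: MIN(credits) over all enrollments rows = 1.
Keep rows where credits <= that value.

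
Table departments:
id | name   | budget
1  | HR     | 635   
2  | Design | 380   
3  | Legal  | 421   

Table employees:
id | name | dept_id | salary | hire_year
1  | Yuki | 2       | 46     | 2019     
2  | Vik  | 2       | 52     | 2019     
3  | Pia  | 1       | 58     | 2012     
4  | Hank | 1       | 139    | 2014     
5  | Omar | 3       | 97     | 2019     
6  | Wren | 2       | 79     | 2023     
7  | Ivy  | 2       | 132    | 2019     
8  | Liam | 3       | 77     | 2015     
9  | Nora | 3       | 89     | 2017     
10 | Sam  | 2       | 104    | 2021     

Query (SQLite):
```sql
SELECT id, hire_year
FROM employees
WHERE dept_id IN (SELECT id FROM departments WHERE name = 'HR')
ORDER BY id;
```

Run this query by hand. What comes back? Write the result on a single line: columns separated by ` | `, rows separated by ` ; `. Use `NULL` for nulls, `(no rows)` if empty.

Inner query: departments.id where name = 'HR'.
Outer: keep employees rows whose dept_id is in that set.
Inner query → {1}

3 | 2012 ; 4 | 2014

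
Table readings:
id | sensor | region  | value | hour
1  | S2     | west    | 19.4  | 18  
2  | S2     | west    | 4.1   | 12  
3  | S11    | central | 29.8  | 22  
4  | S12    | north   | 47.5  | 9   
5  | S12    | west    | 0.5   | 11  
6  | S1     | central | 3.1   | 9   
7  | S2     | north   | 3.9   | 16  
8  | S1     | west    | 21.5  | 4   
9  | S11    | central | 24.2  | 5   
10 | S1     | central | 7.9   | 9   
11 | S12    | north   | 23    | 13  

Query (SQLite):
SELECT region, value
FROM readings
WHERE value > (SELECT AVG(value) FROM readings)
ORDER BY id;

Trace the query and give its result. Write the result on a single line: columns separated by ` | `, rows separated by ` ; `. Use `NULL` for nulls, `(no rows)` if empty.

Scalar subquery: AVG(value) over all readings rows = 16.809091 (≈; comparison uses full precision).
Keep rows where value > that value.

west | 19.4 ; central | 29.8 ; north | 47.5 ; west | 21.5 ; central | 24.2 ; north | 23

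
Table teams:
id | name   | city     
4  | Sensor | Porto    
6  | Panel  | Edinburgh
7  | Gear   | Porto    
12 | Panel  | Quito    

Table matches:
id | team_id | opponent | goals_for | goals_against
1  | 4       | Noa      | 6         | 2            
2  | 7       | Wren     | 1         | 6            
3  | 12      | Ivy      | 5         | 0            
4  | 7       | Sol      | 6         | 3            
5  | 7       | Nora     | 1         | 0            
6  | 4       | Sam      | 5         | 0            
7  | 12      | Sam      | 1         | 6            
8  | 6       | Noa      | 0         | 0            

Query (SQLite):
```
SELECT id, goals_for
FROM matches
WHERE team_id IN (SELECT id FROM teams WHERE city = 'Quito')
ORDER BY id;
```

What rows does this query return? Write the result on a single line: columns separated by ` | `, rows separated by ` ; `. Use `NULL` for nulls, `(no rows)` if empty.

3 | 5 ; 7 | 1

Inner query: teams.id where city = 'Quito'.
Outer: keep matches rows whose team_id is in that set.
Inner query → {12}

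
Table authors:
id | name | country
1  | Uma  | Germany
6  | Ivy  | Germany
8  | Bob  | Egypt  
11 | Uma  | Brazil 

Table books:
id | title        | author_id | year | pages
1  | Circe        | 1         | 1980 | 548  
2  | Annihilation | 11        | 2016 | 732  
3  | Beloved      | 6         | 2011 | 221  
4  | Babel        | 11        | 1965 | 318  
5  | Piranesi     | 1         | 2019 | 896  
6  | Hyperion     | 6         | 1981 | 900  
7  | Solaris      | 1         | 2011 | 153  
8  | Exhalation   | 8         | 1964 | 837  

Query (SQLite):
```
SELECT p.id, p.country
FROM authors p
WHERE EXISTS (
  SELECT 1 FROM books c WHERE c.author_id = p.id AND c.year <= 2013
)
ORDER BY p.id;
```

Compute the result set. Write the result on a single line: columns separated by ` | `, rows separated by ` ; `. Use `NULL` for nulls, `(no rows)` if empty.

For each authors row, check whether any books with matching author_id has year <= 2013.
Keep rows where that is true.

1 | Germany ; 6 | Germany ; 8 | Egypt ; 11 | Brazil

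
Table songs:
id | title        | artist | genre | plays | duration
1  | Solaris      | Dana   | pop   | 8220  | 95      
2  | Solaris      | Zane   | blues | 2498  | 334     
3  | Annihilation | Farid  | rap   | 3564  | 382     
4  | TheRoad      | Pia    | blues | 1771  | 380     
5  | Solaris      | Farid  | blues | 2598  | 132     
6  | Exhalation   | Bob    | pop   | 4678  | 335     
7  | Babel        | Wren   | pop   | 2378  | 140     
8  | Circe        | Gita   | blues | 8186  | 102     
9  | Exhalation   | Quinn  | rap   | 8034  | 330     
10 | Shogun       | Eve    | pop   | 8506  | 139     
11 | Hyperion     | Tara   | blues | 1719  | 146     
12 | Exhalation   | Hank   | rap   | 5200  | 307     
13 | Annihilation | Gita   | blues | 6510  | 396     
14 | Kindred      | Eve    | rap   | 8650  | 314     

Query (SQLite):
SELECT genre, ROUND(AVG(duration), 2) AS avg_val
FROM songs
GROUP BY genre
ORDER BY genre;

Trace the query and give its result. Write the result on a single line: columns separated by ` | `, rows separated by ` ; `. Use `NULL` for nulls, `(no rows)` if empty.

Partition songs by genre; compute ROUND(AVG(duration), 2) within each group.
  blues: ids {2, 4, 5, 8, 11, 13} → ROUND(AVG(duration), 2)=248.33
  pop: ids {1, 6, 7, 10} → ROUND(AVG(duration), 2)=177.25
  rap: ids {3, 9, 12, 14} → ROUND(AVG(duration), 2)=333.25

blues | 248.33 ; pop | 177.25 ; rap | 333.25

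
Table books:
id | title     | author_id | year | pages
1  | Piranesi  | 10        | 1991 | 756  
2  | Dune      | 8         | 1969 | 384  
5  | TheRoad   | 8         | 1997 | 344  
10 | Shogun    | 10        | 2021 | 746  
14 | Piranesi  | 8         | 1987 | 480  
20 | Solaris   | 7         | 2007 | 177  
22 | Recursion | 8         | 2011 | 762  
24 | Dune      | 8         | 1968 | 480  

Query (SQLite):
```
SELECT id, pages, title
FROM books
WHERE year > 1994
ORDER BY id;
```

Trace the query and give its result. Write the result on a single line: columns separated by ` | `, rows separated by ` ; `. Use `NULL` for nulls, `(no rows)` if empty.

5 | 344 | TheRoad ; 10 | 746 | Shogun ; 20 | 177 | Solaris ; 22 | 762 | Recursion

year > 1994: ids {5, 10, 20, 22}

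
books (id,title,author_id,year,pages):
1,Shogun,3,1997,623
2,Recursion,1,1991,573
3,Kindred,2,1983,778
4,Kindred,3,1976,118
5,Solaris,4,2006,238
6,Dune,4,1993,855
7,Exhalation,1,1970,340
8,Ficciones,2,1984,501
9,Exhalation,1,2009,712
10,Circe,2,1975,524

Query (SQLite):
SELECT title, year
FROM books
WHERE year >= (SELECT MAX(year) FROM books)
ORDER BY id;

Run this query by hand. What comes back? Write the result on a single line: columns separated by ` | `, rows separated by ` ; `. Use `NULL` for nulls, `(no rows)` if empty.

Scalar subquery: MAX(year) over all books rows = 2009.
Keep rows where year >= that value.

Exhalation | 2009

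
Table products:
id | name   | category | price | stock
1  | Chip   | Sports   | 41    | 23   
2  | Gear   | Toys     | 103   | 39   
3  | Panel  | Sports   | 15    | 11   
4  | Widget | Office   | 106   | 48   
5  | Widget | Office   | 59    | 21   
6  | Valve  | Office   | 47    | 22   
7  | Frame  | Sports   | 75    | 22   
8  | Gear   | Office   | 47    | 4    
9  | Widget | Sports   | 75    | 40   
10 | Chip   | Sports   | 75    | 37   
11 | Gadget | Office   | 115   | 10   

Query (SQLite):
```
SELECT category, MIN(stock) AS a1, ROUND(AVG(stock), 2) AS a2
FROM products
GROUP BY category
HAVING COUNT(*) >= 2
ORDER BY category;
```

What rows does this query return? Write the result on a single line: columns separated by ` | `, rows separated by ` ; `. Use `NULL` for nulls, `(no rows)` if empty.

Group products by category.
Per group compute: MIN(stock), ROUND(AVG(stock), 2).
HAVING: drop groups with fewer than 2 rows.
  Office: ids {4, 5, 6, 8, 11} → MIN(stock)=4, ROUND(AVG(stock), 2)=21
  Sports: ids {1, 3, 7, 9, 10} → MIN(stock)=11, ROUND(AVG(stock), 2)=26.6
  Toys: ids {2} → MIN(stock)=39, ROUND(AVG(stock), 2)=39

Office | 4 | 21 ; Sports | 11 | 26.6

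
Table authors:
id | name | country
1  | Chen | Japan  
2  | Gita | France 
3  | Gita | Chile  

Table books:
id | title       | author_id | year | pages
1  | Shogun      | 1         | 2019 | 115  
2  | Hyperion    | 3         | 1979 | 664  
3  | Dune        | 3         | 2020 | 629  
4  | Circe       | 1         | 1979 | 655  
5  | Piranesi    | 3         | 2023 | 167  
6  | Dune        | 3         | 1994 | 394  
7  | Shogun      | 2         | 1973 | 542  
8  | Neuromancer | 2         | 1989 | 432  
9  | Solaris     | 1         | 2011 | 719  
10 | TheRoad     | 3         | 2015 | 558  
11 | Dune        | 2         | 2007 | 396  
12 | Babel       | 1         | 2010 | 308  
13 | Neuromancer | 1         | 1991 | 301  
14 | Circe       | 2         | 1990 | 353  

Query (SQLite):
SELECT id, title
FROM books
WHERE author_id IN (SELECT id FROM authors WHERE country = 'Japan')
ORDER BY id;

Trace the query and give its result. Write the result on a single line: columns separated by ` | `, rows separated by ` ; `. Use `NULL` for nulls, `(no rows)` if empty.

Inner query: authors.id where country = 'Japan'.
Outer: keep books rows whose author_id is in that set.
Inner query → {1}

1 | Shogun ; 4 | Circe ; 9 | Solaris ; 12 | Babel ; 13 | Neuromancer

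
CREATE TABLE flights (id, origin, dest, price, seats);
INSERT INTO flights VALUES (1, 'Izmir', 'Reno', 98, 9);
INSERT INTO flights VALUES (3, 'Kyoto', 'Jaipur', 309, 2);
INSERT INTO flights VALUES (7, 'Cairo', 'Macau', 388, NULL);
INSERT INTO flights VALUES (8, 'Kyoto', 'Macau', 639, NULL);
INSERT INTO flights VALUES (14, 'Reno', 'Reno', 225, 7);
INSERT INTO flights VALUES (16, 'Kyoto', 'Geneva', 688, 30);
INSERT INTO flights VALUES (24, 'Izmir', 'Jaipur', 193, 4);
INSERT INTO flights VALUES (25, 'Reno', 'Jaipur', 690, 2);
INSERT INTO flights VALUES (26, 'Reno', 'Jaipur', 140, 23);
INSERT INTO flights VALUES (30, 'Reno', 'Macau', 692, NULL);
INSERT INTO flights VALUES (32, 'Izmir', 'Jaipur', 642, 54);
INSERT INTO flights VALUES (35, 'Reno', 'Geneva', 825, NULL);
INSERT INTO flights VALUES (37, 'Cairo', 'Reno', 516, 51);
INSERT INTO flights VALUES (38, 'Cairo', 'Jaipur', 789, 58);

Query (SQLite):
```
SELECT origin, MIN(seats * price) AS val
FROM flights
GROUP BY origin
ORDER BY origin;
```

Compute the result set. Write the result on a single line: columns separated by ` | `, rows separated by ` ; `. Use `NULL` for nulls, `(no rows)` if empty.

Cairo | 26316 ; Izmir | 772 ; Kyoto | 618 ; Reno | 1380

For each row compute seats * price.
Group by origin; take MIN of the expression per group.
  Cairo: ids {7, 37, 38} → MIN(seats * price)=26316
  Izmir: ids {1, 24, 32} → MIN(seats * price)=772
  Kyoto: ids {3, 8, 16} → MIN(seats * price)=618
  Reno: ids {14, 25, 26, 30, 35} → MIN(seats * price)=1380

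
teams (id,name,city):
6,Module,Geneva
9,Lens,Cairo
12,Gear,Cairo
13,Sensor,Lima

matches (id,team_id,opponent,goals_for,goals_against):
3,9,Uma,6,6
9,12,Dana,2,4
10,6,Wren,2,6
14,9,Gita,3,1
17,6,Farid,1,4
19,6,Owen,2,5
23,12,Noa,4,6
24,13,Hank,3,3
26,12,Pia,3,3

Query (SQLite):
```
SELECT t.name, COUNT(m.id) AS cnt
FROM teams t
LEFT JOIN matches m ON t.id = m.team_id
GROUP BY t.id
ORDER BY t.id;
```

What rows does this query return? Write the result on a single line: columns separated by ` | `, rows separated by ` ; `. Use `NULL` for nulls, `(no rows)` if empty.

LEFT JOIN keeps every teams row; unmatched ones get NULL for matches columns.
Group by teams.id and compute COUNT(m.id). COUNT(col) of an all-NULL group is 0.
  6: ids {10, 17, 19} → COUNT(m.id)=3
  9: ids {3, 14} → COUNT(m.id)=2
  12: ids {9, 23, 26} → COUNT(m.id)=3
  13: ids {24} → COUNT(m.id)=1

Module | 3 ; Lens | 2 ; Gear | 3 ; Sensor | 1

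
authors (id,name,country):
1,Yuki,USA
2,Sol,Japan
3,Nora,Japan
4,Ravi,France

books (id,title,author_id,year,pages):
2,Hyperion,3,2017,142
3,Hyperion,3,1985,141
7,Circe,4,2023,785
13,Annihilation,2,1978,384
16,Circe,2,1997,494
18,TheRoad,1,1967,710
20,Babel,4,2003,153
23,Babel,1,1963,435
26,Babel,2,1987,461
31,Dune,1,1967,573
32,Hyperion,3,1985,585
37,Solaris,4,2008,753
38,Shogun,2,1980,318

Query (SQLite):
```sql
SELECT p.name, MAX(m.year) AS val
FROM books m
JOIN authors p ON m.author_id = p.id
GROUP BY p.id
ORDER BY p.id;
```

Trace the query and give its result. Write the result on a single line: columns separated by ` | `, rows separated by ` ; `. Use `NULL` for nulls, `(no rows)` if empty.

Yuki | 1967 ; Sol | 1997 ; Nora | 2017 ; Ravi | 2023

Join each books row to its authors via author_id.
Group joined rows by authors.id; compute MAX(m.year) per group.
  1: ids {18, 23, 31} → MAX(m.year)=1967
  2: ids {13, 16, 26, 38} → MAX(m.year)=1997
  3: ids {2, 3, 32} → MAX(m.year)=2017
  4: ids {7, 20, 37} → MAX(m.year)=2023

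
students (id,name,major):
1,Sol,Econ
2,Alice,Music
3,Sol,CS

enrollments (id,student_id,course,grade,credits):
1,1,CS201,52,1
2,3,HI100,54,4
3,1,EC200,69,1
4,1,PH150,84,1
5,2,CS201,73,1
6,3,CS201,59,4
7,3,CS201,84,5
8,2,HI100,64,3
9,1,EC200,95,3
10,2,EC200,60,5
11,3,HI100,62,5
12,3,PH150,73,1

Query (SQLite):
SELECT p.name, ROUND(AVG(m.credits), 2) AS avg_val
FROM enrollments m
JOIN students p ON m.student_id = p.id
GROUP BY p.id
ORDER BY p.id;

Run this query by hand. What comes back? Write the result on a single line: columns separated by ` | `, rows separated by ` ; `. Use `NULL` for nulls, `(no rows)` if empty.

Join each enrollments row to its students via student_id.
Group joined rows by students.id; compute ROUND(AVG(m.credits), 2) per group.
  1: ids {1, 3, 4, 9} → ROUND(AVG(m.credits), 2)=1.5
  2: ids {5, 8, 10} → ROUND(AVG(m.credits), 2)=3
  3: ids {2, 6, 7, 11, 12} → ROUND(AVG(m.credits), 2)=3.8

Sol | 1.5 ; Alice | 3 ; Sol | 3.8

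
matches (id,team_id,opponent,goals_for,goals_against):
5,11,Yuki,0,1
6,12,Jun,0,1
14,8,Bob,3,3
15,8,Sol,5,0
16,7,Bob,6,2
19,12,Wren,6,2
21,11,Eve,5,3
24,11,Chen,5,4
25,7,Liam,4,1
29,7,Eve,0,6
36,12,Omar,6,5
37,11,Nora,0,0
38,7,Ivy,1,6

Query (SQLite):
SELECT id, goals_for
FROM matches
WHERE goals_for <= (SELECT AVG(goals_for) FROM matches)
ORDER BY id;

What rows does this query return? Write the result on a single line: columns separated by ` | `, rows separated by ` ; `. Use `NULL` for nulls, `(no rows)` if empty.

5 | 0 ; 6 | 0 ; 14 | 3 ; 29 | 0 ; 37 | 0 ; 38 | 1

Scalar subquery: AVG(goals_for) over all matches rows = 3.153846 (≈; comparison uses full precision).
Keep rows where goals_for <= that value.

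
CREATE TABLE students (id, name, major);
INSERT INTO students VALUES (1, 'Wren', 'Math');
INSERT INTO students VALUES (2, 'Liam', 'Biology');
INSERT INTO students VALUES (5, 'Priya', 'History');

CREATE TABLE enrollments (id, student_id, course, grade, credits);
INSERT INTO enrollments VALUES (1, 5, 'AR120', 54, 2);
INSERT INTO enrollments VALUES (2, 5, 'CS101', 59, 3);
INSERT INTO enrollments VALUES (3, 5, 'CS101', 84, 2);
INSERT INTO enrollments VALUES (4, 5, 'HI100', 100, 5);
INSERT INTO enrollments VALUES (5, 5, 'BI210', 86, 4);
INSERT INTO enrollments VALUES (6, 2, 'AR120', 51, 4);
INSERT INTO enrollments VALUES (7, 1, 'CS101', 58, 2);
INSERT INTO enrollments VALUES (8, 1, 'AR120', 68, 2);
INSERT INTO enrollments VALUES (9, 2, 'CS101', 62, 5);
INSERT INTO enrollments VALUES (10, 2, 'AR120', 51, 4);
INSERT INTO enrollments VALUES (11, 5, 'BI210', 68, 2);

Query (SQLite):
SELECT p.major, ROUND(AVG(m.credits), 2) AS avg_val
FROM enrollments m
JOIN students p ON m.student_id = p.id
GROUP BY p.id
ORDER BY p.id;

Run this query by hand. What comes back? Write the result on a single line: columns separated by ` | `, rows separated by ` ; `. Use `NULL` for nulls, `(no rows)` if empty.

Join each enrollments row to its students via student_id.
Group joined rows by students.id; compute ROUND(AVG(m.credits), 2) per group.
  1: ids {7, 8} → ROUND(AVG(m.credits), 2)=2
  2: ids {6, 9, 10} → ROUND(AVG(m.credits), 2)=4.33
  5: ids {1, 2, 3, 4, 5, 11} → ROUND(AVG(m.credits), 2)=3

Math | 2 ; Biology | 4.33 ; History | 3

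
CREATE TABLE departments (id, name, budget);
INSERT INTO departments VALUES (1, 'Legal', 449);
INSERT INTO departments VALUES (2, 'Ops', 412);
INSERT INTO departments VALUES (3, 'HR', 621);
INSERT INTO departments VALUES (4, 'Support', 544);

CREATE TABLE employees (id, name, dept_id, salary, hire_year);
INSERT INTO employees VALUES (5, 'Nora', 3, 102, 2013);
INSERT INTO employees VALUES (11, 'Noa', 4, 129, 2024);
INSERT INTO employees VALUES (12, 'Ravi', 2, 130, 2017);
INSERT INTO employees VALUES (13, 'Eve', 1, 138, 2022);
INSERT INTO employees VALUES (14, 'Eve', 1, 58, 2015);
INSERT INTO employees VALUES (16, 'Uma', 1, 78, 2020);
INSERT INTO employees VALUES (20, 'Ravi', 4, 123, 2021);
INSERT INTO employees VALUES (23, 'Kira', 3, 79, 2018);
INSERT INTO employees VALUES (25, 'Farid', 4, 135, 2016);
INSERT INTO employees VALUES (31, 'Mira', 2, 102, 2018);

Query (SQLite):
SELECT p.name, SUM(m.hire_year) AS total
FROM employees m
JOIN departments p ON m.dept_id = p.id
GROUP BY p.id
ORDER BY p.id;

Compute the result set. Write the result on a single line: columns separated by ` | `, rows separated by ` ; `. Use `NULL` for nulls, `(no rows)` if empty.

Legal | 6057 ; Ops | 4035 ; HR | 4031 ; Support | 6061

Join each employees row to its departments via dept_id.
Group joined rows by departments.id; compute SUM(m.hire_year) per group.
  1: ids {13, 14, 16} → SUM(m.hire_year)=6057
  2: ids {12, 31} → SUM(m.hire_year)=4035
  3: ids {5, 23} → SUM(m.hire_year)=4031
  4: ids {11, 20, 25} → SUM(m.hire_year)=6061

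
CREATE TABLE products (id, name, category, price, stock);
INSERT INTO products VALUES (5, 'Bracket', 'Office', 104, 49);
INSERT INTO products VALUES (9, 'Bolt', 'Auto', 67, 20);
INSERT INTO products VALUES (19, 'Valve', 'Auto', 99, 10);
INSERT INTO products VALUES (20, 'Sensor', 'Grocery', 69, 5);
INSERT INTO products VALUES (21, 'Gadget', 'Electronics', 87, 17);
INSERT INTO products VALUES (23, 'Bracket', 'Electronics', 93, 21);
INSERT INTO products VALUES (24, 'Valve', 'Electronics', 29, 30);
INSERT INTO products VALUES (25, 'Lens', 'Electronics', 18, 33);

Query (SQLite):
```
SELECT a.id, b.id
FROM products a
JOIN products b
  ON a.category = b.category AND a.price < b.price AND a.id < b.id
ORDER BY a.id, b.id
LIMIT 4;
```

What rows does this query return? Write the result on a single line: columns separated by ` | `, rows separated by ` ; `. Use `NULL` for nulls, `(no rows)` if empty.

Pairs (a,b) with same category, a.price < b.price, a.id < b.id.
category groups: Auto:{9,19} Electronics:{21,23,24,25} Grocery:{20} Office:{5}
Ordered by (a.id, b.id); first 4.

9 | 19 ; 21 | 23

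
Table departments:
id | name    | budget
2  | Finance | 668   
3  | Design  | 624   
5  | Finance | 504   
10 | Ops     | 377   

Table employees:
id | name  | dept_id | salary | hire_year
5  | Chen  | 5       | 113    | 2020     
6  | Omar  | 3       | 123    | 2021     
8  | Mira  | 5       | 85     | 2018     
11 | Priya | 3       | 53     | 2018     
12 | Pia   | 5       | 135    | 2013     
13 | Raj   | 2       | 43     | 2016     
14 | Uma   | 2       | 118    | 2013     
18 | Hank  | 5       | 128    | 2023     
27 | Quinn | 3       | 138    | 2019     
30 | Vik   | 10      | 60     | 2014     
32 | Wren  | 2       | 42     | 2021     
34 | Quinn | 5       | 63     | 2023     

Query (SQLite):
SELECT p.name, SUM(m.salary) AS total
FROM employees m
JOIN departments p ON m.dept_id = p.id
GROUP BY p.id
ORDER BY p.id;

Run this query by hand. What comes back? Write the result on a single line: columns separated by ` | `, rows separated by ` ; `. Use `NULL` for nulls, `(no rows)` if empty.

Join each employees row to its departments via dept_id.
Group joined rows by departments.id; compute SUM(m.salary) per group.
  2: ids {13, 14, 32} → SUM(m.salary)=203
  3: ids {6, 11, 27} → SUM(m.salary)=314
  5: ids {5, 8, 12, 18, 34} → SUM(m.salary)=524
  10: ids {30} → SUM(m.salary)=60

Finance | 203 ; Design | 314 ; Finance | 524 ; Ops | 60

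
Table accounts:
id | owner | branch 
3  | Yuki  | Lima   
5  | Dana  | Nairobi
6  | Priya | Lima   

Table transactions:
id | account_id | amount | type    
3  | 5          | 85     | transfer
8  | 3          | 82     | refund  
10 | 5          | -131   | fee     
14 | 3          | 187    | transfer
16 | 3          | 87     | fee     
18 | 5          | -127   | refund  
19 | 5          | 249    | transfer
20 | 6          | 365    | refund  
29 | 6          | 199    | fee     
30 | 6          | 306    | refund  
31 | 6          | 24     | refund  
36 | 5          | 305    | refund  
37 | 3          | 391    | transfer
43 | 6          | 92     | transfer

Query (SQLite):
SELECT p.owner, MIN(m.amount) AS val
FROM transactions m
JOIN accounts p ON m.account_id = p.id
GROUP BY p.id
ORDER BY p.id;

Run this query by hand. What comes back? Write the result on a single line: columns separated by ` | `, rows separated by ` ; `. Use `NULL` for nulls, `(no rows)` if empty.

Yuki | 82 ; Dana | -131 ; Priya | 24

Join each transactions row to its accounts via account_id.
Group joined rows by accounts.id; compute MIN(m.amount) per group.
  3: ids {8, 14, 16, 37} → MIN(m.amount)=82
  5: ids {3, 10, 18, 19, 36} → MIN(m.amount)=-131
  6: ids {20, 29, 30, 31, 43} → MIN(m.amount)=24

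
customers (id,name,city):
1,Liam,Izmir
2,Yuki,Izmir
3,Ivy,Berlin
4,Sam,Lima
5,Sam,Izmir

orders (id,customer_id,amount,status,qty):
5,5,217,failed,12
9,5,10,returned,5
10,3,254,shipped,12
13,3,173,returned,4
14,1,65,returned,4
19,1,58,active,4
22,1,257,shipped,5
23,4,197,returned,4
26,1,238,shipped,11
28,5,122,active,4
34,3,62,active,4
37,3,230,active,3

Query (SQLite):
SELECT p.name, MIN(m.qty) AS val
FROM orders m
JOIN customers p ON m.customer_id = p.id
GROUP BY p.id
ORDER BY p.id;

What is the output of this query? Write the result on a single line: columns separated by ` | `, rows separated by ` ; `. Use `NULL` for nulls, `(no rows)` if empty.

Join each orders row to its customers via customer_id.
Group joined rows by customers.id; compute MIN(m.qty) per group.
  1: ids {14, 19, 22, 26} → MIN(m.qty)=4
  3: ids {10, 13, 34, 37} → MIN(m.qty)=3
  4: ids {23} → MIN(m.qty)=4
  5: ids {5, 9, 28} → MIN(m.qty)=4

Liam | 4 ; Ivy | 3 ; Sam | 4 ; Sam | 4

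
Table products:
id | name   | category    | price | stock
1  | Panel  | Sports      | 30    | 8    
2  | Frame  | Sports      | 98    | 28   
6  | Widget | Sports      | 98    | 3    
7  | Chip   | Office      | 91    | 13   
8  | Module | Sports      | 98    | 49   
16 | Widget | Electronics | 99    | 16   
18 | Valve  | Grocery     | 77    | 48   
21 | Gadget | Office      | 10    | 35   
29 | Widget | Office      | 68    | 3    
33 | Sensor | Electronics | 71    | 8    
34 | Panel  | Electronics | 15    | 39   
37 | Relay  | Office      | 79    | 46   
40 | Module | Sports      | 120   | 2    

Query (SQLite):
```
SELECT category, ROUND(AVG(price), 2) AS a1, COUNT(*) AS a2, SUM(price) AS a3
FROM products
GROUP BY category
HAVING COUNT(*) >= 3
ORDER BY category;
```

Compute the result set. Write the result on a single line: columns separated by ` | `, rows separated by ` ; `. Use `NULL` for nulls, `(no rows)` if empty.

Electronics | 61.67 | 3 | 185 ; Office | 62 | 4 | 248 ; Sports | 88.8 | 5 | 444

Group products by category.
Per group compute: ROUND(AVG(price), 2), COUNT(*), SUM(price).
HAVING: drop groups with fewer than 3 rows.
  Electronics: ids {16, 33, 34} → ROUND(AVG(price), 2)=61.67, COUNT(*)=3, SUM(price)=185
  Grocery: ids {18} → ROUND(AVG(price), 2)=77, COUNT(*)=1, SUM(price)=77
  Office: ids {7, 21, 29, 37} → ROUND(AVG(price), 2)=62, COUNT(*)=4, SUM(price)=248
  Sports: ids {1, 2, 6, 8, 40} → ROUND(AVG(price), 2)=88.8, COUNT(*)=5, SUM(price)=444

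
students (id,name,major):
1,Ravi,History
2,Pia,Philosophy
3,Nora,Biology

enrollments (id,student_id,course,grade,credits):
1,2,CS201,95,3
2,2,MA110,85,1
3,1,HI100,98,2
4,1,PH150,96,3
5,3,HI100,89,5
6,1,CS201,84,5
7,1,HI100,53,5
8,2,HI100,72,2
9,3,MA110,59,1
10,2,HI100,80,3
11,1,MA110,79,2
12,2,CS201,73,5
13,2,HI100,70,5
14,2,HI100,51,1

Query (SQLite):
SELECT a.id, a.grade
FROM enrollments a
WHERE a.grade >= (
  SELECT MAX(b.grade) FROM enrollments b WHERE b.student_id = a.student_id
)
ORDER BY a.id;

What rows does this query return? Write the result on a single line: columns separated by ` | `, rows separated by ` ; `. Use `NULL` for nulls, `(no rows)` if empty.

For each enrollments row a, compute MAX(grade) over rows sharing a.student_id.
Keep row a if a.grade >= that per-group MAX.
  student_id=1: MAX(grade) = 98
  student_id=2: MAX(grade) = 95
  student_id=3: MAX(grade) = 89

1 | 95 ; 3 | 98 ; 5 | 89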